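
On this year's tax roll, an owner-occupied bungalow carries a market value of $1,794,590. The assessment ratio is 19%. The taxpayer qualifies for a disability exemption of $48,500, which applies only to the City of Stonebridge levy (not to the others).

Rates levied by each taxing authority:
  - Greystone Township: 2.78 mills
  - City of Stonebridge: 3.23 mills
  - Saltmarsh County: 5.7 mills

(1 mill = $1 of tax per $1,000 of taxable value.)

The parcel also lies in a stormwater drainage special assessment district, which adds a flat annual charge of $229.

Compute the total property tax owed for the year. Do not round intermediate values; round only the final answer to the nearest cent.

Assessed value = $1,794,590 × 0.19 = $340,972.1
Greystone Township: $340,972.1 × 0.00278 = $947.902438
City of Stonebridge: ($340,972.1 − $48,500) × 0.00323 = $292,472.1 × 0.00323 = $944.684883
Saltmarsh County: $340,972.1 × 0.0057 = $1,943.54097
Levies subtotal = $3,836.128291
Total = $3,836.128291 + $229 = $4,065.128291

$4,065.13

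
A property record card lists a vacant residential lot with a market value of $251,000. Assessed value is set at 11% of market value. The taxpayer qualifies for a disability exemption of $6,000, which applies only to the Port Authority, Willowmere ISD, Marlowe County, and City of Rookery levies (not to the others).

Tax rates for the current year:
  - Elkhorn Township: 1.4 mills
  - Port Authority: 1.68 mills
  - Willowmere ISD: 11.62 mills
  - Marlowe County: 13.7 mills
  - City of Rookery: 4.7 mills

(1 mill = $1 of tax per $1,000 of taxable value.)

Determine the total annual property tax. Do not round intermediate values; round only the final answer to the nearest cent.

$723.69

Assessed value = $251,000 × 0.11 = $27,610
Elkhorn Township: $27,610 × 0.0014 = $38.654
Port Authority: ($27,610 − $6,000) × 0.00168 = $21,610 × 0.00168 = $36.3048
Willowmere ISD: ($27,610 − $6,000) × 0.01162 = $21,610 × 0.01162 = $251.1082
Marlowe County: ($27,610 − $6,000) × 0.0137 = $21,610 × 0.0137 = $296.057
City of Rookery: ($27,610 − $6,000) × 0.0047 = $21,610 × 0.0047 = $101.567
Total = $723.691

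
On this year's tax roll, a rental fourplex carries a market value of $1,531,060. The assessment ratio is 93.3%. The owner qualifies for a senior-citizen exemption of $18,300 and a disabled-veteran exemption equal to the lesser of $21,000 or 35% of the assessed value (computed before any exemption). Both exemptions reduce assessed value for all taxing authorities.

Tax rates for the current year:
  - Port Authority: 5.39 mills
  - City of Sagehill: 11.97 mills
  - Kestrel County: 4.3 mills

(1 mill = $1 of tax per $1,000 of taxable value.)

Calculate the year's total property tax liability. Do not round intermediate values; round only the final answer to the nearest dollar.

Assessed value = $1,531,060 × 0.933 = $1,428,478.98
Disabled-veteran exemption = min($21,000, 35% × $1,428,478.98) = min($21,000, $499,967.643) = $21,000 (dollar cap binds)
Taxable value = $1,428,478.98 − $18,300 − $21,000 = $1,389,178.98
Port Authority: $1,389,178.98 × 0.00539 = $7,487.6747022
City of Sagehill: $1,389,178.98 × 0.01197 = $16,628.4723906
Kestrel County: $1,389,178.98 × 0.0043 = $5,973.469614
Total = $30,089.6167068

$30,090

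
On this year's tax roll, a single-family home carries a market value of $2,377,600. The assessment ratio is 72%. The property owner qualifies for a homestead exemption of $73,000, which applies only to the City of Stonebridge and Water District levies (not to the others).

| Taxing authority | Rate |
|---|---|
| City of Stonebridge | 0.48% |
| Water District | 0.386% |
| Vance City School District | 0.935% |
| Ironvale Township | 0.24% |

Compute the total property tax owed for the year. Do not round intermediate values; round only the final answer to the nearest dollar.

Assessed value = $2,377,600 × 0.72 = $1,711,872
City of Stonebridge: ($1,711,872 − $73,000) × 0.0048 = $1,638,872 × 0.0048 = $7,866.5856
Water District: ($1,711,872 − $73,000) × 0.00386 = $1,638,872 × 0.00386 = $6,326.04592
Vance City School District: $1,711,872 × 0.00935 = $16,006.0032
Ironvale Township: $1,711,872 × 0.0024 = $4,108.4928
Total = $34,307.12752

$34,307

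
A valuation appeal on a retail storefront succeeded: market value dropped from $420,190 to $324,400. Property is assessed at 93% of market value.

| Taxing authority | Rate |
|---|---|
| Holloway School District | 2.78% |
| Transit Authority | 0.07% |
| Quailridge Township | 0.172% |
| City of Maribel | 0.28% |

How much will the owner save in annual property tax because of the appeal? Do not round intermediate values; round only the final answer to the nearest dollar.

$2,942

Old assessed value = $420,190 × 0.93 = $390,776.7
New assessed value = $324,400 × 0.93 = $301,692
Combined rate = 0.0278 + 0.0007 + 0.00172 + 0.0028 = 0.03302
Old tax = $390,776.7 × 0.03302 = $12,903.446634
New tax = $301,692 × 0.03302 = $9,961.86984
Reduction = $12,903.446634 − $9,961.86984 = $2,941.576794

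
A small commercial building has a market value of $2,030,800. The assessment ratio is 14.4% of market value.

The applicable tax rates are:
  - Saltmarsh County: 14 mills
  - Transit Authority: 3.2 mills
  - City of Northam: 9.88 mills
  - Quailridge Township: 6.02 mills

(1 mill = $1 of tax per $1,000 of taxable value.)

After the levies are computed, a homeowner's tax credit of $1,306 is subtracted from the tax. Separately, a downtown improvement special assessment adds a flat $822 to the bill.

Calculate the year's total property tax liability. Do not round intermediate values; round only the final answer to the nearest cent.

Assessed value = $2,030,800 × 0.144 = $292,435.2
Saltmarsh County: $292,435.2 × 0.014 = $4,094.0928
Transit Authority: $292,435.2 × 0.0032 = $935.79264
City of Northam: $292,435.2 × 0.00988 = $2,889.259776
Quailridge Township: $292,435.2 × 0.00602 = $1,760.459904
Levies subtotal = $9,679.60512
After credit = $9,679.60512 − $1,306 = $8,373.60512
Total = $8,373.60512 + $822 = $9,195.60512

$9,195.61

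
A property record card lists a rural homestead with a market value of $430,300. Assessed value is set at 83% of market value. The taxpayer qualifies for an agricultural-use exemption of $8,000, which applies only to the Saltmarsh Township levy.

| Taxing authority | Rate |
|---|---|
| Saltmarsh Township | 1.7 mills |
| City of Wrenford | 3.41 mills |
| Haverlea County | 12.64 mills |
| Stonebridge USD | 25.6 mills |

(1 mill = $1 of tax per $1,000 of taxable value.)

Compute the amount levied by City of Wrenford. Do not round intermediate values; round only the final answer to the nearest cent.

Assessed value = $430,300 × 0.83 = $357,149
City of Wrenford taxable value = $357,149 (exemption does not apply)
City of Wrenford levy = $357,149 × 0.00341 = $1,217.87809

$1,217.88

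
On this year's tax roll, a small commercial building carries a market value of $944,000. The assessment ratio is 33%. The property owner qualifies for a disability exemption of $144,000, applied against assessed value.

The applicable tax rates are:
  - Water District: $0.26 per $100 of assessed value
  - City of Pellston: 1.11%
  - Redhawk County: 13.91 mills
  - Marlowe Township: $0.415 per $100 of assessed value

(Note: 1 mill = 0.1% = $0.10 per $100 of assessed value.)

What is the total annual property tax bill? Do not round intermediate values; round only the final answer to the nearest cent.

Assessed value = $944,000 × 0.33 = $311,520
Taxable value = $311,520 − $144,000 = $167,520
Water District: $167,520 × 0.0026 = $435.552
City of Pellston: $167,520 × 0.0111 = $1,859.472
Redhawk County: $167,520 × 0.01391 = $2,330.2032
Marlowe Township: $167,520 × 0.00415 = $695.208
Total = $5,320.4352

$5,320.44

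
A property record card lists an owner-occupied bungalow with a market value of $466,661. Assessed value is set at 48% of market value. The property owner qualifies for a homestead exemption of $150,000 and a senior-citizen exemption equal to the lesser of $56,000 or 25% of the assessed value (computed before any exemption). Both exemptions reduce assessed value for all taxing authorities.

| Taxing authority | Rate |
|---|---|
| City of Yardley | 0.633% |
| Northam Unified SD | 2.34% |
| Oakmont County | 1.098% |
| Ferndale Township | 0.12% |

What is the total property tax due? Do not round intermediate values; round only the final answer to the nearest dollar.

$754

Assessed value = $466,661 × 0.48 = $223,997.28
Senior-citizen exemption = min($56,000, 25% × $223,997.28) = min($56,000, $55,999.32) = $55,999.32 (percentage binds)
Taxable value = $223,997.28 − $150,000 − $55,999.32 = $17,997.96
City of Yardley: $17,997.96 × 0.00633 = $113.9270868
Northam Unified SD: $17,997.96 × 0.0234 = $421.152264
Oakmont County: $17,997.96 × 0.01098 = $197.6176008
Ferndale Township: $17,997.96 × 0.0012 = $21.597552
Total = $754.2945036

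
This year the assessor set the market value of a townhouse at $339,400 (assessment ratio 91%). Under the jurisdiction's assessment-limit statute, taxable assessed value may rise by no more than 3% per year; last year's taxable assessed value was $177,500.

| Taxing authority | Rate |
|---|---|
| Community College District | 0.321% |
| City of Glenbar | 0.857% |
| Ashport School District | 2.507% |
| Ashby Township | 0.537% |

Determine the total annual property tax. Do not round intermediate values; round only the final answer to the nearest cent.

Uncapped assessed value = $339,400 × 0.91 = $308,854
Cap limit = $177,500 × 1.03 = $182,825
Taxable assessed value = min($308,854, $182,825) = $182,825 (cap binds)
Community College District: $182,825 × 0.00321 = $586.86825
City of Glenbar: $182,825 × 0.00857 = $1,566.81025
Ashport School District: $182,825 × 0.02507 = $4,583.42275
Ashby Township: $182,825 × 0.00537 = $981.77025
Total = $7,718.8715

$7,718.87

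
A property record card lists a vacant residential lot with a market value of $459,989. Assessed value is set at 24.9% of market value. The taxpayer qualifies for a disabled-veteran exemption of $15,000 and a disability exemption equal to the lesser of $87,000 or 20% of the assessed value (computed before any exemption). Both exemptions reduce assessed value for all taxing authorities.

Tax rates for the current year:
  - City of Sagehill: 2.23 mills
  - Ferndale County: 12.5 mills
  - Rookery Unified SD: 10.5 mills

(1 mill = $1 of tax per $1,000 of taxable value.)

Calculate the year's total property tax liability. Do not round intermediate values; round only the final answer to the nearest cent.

Assessed value = $459,989 × 0.249 = $114,537.261
Disability exemption = min($87,000, 20% × $114,537.261) = min($87,000, $22,907.4522) = $22,907.4522 (percentage binds)
Taxable value = $114,537.261 − $15,000 − $22,907.4522 = $76,629.8088
City of Sagehill: $76,629.8088 × 0.00223 = $170.884473624
Ferndale County: $76,629.8088 × 0.0125 = $957.87261
Rookery Unified SD: $76,629.8088 × 0.0105 = $804.6129924
Total = $1,933.370076024

$1,933.37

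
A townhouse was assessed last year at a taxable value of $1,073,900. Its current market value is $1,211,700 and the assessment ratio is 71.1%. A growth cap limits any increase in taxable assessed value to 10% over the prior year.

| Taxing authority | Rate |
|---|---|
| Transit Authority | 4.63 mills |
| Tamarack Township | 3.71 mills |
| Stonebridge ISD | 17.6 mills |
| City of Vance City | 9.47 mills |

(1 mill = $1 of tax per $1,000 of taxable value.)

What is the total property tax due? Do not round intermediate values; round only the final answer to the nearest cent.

$30,506.38

Uncapped assessed value = $1,211,700 × 0.711 = $861,518.7
Cap limit = $1,073,900 × 1.1 = $1,181,290
Taxable assessed value = min($861,518.7, $1,181,290) = $861,518.7 (cap does not bind)
Transit Authority: $861,518.7 × 0.00463 = $3,988.831581
Tamarack Township: $861,518.7 × 0.00371 = $3,196.234377
Stonebridge ISD: $861,518.7 × 0.0176 = $15,162.72912
City of Vance City: $861,518.7 × 0.00947 = $8,158.582089
Total = $30,506.377167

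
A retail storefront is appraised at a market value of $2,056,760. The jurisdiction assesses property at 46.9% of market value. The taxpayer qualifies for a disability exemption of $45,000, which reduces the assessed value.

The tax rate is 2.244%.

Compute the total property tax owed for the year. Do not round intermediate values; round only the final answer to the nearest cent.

Assessed value = $2,056,760 × 0.469 = $964,620.44
Taxable value = $964,620.44 − $45,000 = $919,620.44
Tax = $919,620.44 × 0.02244 = $20,636.2826736

$20,636.28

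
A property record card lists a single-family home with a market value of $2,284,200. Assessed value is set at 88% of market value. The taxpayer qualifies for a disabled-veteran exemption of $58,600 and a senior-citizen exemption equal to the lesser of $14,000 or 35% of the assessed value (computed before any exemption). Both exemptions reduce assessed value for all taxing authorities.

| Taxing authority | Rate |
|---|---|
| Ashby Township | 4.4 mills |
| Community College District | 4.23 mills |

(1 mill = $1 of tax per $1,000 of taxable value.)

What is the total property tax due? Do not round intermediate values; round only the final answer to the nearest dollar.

$16,721

Assessed value = $2,284,200 × 0.88 = $2,010,096
Senior-citizen exemption = min($14,000, 35% × $2,010,096) = min($14,000, $703,533.6) = $14,000 (dollar cap binds)
Taxable value = $2,010,096 − $58,600 − $14,000 = $1,937,496
Ashby Township: $1,937,496 × 0.0044 = $8,524.9824
Community College District: $1,937,496 × 0.00423 = $8,195.60808
Total = $16,720.59048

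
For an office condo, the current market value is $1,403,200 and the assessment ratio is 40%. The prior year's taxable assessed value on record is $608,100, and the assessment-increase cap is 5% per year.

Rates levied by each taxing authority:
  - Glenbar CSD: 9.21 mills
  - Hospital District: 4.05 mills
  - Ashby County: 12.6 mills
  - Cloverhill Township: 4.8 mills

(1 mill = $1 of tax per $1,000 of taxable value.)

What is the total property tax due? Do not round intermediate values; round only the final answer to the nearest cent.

$17,208.84

Uncapped assessed value = $1,403,200 × 0.4 = $561,280
Cap limit = $608,100 × 1.05 = $638,505
Taxable assessed value = min($561,280, $638,505) = $561,280 (cap does not bind)
Glenbar CSD: $561,280 × 0.00921 = $5,169.3888
Hospital District: $561,280 × 0.00405 = $2,273.184
Ashby County: $561,280 × 0.0126 = $7,072.128
Cloverhill Township: $561,280 × 0.0048 = $2,694.144
Total = $17,208.8448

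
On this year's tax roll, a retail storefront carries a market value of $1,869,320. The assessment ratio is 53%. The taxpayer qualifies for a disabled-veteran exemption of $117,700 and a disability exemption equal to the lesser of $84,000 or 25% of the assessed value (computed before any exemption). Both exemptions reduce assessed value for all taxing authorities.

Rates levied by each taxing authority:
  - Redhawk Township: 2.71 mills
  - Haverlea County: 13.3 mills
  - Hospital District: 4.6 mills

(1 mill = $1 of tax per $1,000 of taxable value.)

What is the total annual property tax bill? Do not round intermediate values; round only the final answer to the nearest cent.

$16,262.11

Assessed value = $1,869,320 × 0.53 = $990,739.6
Disability exemption = min($84,000, 25% × $990,739.6) = min($84,000, $247,684.9) = $84,000 (dollar cap binds)
Taxable value = $990,739.6 − $117,700 − $84,000 = $789,039.6
Redhawk Township: $789,039.6 × 0.00271 = $2,138.297316
Haverlea County: $789,039.6 × 0.0133 = $10,494.22668
Hospital District: $789,039.6 × 0.0046 = $3,629.58216
Total = $16,262.106156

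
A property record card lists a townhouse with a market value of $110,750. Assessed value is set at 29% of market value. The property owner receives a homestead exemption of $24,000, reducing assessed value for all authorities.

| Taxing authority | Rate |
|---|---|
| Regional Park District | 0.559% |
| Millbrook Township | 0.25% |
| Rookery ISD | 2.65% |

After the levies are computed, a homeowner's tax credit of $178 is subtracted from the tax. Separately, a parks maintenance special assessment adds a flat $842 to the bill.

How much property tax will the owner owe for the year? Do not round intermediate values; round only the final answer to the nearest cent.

Assessed value = $110,750 × 0.29 = $32,117.5
Taxable value = $32,117.5 − $24,000 = $8,117.5
Regional Park District: $8,117.5 × 0.00559 = $45.376825
Millbrook Township: $8,117.5 × 0.0025 = $20.29375
Rookery ISD: $8,117.5 × 0.0265 = $215.11375
Levies subtotal = $280.784325
After credit = $280.784325 − $178 = $102.784325
Total = $102.784325 + $842 = $944.784325

$944.78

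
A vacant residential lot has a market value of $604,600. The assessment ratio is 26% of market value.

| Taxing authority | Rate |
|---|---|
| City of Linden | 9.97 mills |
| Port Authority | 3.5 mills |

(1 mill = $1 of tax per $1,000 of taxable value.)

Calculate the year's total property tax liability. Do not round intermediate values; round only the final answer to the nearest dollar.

$2,117

Assessed value = $604,600 × 0.26 = $157,196
City of Linden: $157,196 × 0.00997 = $1,567.24412
Port Authority: $157,196 × 0.0035 = $550.186
Total = $1,567.24412 + $550.186 = $2,117.43012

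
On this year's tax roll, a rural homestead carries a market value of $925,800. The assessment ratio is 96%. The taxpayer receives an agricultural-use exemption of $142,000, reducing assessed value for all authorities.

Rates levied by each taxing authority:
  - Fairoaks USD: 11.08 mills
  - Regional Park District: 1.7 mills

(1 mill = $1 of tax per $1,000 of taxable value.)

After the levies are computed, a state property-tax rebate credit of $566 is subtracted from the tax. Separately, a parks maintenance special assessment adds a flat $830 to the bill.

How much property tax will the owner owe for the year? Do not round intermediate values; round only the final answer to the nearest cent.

Assessed value = $925,800 × 0.96 = $888,768
Taxable value = $888,768 − $142,000 = $746,768
Fairoaks USD: $746,768 × 0.01108 = $8,274.18944
Regional Park District: $746,768 × 0.0017 = $1,269.5056
Levies subtotal = $9,543.69504
After credit = $9,543.69504 − $566 = $8,977.69504
Total = $8,977.69504 + $830 = $9,807.69504

$9,807.70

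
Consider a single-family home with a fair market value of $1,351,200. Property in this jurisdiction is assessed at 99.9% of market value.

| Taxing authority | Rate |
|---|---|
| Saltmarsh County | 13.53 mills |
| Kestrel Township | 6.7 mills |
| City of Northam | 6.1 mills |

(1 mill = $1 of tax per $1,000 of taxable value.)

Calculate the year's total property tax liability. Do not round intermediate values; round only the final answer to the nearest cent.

$35,541.52

Assessed value = $1,351,200 × 0.999 = $1,349,848.8
Saltmarsh County: $1,349,848.8 × 0.01353 = $18,263.454264
Kestrel Township: $1,349,848.8 × 0.0067 = $9,043.98696
City of Northam: $1,349,848.8 × 0.0061 = $8,234.07768
Total = $18,263.454264 + $9,043.98696 + $8,234.07768 = $35,541.518904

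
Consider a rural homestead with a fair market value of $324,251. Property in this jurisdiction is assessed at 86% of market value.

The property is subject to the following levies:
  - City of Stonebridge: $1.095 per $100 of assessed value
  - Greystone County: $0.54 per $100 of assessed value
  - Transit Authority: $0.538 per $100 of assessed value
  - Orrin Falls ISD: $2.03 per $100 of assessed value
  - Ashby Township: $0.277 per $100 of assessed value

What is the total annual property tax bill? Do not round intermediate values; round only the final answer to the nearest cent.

$12,492.74

Assessed value = $324,251 × 0.86 = $278,855.86
City of Stonebridge: $278,855.86 × 0.01095 = $3,053.471667
Greystone County: $278,855.86 × 0.0054 = $1,505.821644
Transit Authority: $278,855.86 × 0.00538 = $1,500.2445268
Orrin Falls ISD: $278,855.86 × 0.0203 = $5,660.773958
Ashby Township: $278,855.86 × 0.00277 = $772.4307322
Total = $3,053.471667 + $1,505.821644 + $1,500.2445268 + $5,660.773958 + $772.4307322 = $12,492.742528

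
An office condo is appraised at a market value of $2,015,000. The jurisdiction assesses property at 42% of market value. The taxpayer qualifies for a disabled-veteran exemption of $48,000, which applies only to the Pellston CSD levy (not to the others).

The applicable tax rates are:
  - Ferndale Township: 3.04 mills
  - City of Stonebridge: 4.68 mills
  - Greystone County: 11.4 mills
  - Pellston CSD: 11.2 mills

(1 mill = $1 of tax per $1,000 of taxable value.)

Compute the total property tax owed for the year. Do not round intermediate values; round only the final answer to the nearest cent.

$25,122.22

Assessed value = $2,015,000 × 0.42 = $846,300
Ferndale Township: $846,300 × 0.00304 = $2,572.752
City of Stonebridge: $846,300 × 0.00468 = $3,960.684
Greystone County: $846,300 × 0.0114 = $9,647.82
Pellston CSD: ($846,300 − $48,000) × 0.0112 = $798,300 × 0.0112 = $8,940.96
Total = $25,122.216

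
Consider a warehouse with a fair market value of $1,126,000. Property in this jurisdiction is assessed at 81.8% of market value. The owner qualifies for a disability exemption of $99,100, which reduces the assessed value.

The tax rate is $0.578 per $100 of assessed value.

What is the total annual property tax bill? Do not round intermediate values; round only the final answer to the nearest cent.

Assessed value = $1,126,000 × 0.818 = $921,068
Taxable value = $921,068 − $99,100 = $821,968
Tax = $821,968 × 0.00578 = $4,750.97504

$4,750.98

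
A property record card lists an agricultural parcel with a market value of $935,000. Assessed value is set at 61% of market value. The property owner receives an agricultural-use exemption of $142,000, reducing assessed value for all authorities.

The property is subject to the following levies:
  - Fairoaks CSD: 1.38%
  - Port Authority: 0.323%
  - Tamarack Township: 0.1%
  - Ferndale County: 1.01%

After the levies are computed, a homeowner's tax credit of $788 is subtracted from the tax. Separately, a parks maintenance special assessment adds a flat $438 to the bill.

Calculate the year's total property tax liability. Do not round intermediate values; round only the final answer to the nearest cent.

$11,699.49

Assessed value = $935,000 × 0.61 = $570,350
Taxable value = $570,350 − $142,000 = $428,350
Fairoaks CSD: $428,350 × 0.0138 = $5,911.23
Port Authority: $428,350 × 0.00323 = $1,383.5705
Tamarack Township: $428,350 × 0.001 = $428.35
Ferndale County: $428,350 × 0.0101 = $4,326.335
Levies subtotal = $12,049.4855
After credit = $12,049.4855 − $788 = $11,261.4855
Total = $11,261.4855 + $438 = $11,699.4855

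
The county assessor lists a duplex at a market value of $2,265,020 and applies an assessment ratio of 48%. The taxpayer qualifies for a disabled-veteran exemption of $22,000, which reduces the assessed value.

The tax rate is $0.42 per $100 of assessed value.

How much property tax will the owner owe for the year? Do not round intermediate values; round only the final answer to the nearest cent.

$4,473.88

Assessed value = $2,265,020 × 0.48 = $1,087,209.6
Taxable value = $1,087,209.6 − $22,000 = $1,065,209.6
Tax = $1,065,209.6 × 0.0042 = $4,473.88032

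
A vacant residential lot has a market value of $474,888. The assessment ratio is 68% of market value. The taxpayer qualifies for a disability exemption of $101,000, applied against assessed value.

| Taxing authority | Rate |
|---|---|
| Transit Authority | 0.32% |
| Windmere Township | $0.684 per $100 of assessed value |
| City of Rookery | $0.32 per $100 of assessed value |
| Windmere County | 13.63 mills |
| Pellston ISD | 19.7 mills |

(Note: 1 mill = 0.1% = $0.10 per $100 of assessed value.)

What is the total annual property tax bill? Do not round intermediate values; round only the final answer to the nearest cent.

$10,334.99

Assessed value = $474,888 × 0.68 = $322,923.84
Taxable value = $322,923.84 − $101,000 = $221,923.84
Transit Authority: $221,923.84 × 0.0032 = $710.156288
Windmere Township: $221,923.84 × 0.00684 = $1,517.9590656
City of Rookery: $221,923.84 × 0.0032 = $710.156288
Windmere County: $221,923.84 × 0.01363 = $3,024.8219392
Pellston ISD: $221,923.84 × 0.0197 = $4,371.899648
Total = $10,334.9932288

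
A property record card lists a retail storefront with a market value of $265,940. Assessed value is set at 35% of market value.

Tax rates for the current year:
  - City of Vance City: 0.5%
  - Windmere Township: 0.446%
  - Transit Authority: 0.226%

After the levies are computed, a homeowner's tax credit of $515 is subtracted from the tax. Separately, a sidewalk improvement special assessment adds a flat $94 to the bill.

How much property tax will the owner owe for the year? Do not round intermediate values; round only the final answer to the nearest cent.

Assessed value = $265,940 × 0.35 = $93,079
City of Vance City: $93,079 × 0.005 = $465.395
Windmere Township: $93,079 × 0.00446 = $415.13234
Transit Authority: $93,079 × 0.00226 = $210.35854
Levies subtotal = $1,090.88588
After credit = $1,090.88588 − $515 = $575.88588
Total = $575.88588 + $94 = $669.88588

$669.89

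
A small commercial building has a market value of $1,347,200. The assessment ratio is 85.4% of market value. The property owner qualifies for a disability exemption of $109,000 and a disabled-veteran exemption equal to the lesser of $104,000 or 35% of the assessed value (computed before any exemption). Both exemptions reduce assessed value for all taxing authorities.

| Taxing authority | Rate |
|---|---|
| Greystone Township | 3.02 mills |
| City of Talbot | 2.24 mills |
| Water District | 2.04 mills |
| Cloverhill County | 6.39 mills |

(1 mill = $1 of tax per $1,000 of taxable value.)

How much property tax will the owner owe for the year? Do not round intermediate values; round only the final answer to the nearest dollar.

$12,834

Assessed value = $1,347,200 × 0.854 = $1,150,508.8
Disabled-veteran exemption = min($104,000, 35% × $1,150,508.8) = min($104,000, $402,678.08) = $104,000 (dollar cap binds)
Taxable value = $1,150,508.8 − $109,000 − $104,000 = $937,508.8
Greystone Township: $937,508.8 × 0.00302 = $2,831.276576
City of Talbot: $937,508.8 × 0.00224 = $2,100.019712
Water District: $937,508.8 × 0.00204 = $1,912.517952
Cloverhill County: $937,508.8 × 0.00639 = $5,990.681232
Total = $12,834.495472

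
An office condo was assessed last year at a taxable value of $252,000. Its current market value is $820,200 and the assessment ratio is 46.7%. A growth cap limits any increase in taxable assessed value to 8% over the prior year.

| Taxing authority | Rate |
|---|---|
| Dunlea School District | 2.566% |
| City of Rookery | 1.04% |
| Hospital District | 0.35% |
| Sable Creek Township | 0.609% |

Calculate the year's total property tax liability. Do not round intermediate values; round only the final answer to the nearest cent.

Uncapped assessed value = $820,200 × 0.467 = $383,033.4
Cap limit = $252,000 × 1.08 = $272,160
Taxable assessed value = min($383,033.4, $272,160) = $272,160 (cap binds)
Dunlea School District: $272,160 × 0.02566 = $6,983.6256
City of Rookery: $272,160 × 0.0104 = $2,830.464
Hospital District: $272,160 × 0.0035 = $952.56
Sable Creek Township: $272,160 × 0.00609 = $1,657.4544
Total = $12,424.104

$12,424.10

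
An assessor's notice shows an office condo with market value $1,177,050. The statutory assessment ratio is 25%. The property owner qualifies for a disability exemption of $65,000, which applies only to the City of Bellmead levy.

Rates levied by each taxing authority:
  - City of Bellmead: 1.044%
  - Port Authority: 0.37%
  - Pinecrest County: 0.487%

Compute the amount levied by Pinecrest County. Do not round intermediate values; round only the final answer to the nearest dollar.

Assessed value = $1,177,050 × 0.25 = $294,262.5
Pinecrest County taxable value = $294,262.5 (exemption does not apply)
Pinecrest County levy = $294,262.5 × 0.00487 = $1,433.058375

$1,433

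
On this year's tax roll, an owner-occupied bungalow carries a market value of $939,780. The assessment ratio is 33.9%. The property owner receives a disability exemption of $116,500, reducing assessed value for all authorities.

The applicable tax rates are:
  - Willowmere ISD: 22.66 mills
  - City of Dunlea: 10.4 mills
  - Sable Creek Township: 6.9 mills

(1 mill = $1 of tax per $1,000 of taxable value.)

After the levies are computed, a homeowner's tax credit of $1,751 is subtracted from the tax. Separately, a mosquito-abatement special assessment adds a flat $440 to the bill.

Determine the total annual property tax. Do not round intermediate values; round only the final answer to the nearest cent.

Assessed value = $939,780 × 0.339 = $318,585.42
Taxable value = $318,585.42 − $116,500 = $202,085.42
Willowmere ISD: $202,085.42 × 0.02266 = $4,579.2556172
City of Dunlea: $202,085.42 × 0.0104 = $2,101.688368
Sable Creek Township: $202,085.42 × 0.0069 = $1,394.389398
Levies subtotal = $8,075.3333832
After credit = $8,075.3333832 − $1,751 = $6,324.3333832
Total = $6,324.3333832 + $440 = $6,764.3333832

$6,764.33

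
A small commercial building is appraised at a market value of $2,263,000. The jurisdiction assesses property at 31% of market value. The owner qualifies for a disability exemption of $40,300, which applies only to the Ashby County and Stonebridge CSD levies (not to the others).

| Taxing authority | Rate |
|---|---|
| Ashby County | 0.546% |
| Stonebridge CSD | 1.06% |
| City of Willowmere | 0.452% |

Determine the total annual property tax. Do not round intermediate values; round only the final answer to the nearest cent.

Assessed value = $2,263,000 × 0.31 = $701,530
Ashby County: ($701,530 − $40,300) × 0.00546 = $661,230 × 0.00546 = $3,610.3158
Stonebridge CSD: ($701,530 − $40,300) × 0.0106 = $661,230 × 0.0106 = $7,009.038
City of Willowmere: $701,530 × 0.00452 = $3,170.9156
Total = $13,790.2694

$13,790.27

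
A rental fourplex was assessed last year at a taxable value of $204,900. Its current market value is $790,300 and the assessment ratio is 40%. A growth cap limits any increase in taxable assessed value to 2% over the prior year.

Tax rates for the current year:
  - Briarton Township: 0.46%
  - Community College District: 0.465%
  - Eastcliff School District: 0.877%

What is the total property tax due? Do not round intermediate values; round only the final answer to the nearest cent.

Uncapped assessed value = $790,300 × 0.4 = $316,120
Cap limit = $204,900 × 1.02 = $208,998
Taxable assessed value = min($316,120, $208,998) = $208,998 (cap binds)
Briarton Township: $208,998 × 0.0046 = $961.3908
Community College District: $208,998 × 0.00465 = $971.8407
Eastcliff School District: $208,998 × 0.00877 = $1,832.91246
Total = $3,766.14396

$3,766.14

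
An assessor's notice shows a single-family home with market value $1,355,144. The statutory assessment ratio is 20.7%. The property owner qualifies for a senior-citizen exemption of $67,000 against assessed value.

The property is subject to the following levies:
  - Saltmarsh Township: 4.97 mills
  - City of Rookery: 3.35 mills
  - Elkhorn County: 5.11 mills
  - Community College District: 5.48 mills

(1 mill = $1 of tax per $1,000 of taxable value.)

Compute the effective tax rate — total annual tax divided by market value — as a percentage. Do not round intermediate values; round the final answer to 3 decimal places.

Assessed value = $1,355,144 × 0.207 = $280,514.808
Taxable value = $280,514.808 − $67,000 = $213,514.808
Saltmarsh Township: $213,514.808 × 0.00497 = $1,061.16859576
City of Rookery: $213,514.808 × 0.00335 = $715.2746068
Elkhorn County: $213,514.808 × 0.00511 = $1,091.06066888
Community College District: $213,514.808 × 0.00548 = $1,170.06114784
Total tax = $4,037.56501928
Effective rate = $4,037.56501928 ÷ $1,355,144 = 0.298% of market value

0.298%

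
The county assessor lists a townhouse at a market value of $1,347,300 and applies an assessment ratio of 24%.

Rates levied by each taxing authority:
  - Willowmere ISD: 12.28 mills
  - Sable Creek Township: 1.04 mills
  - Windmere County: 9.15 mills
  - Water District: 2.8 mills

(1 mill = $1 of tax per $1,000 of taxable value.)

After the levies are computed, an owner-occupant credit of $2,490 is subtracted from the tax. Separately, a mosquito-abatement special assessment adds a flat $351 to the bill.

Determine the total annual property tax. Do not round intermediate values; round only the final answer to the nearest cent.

$6,032.11

Assessed value = $1,347,300 × 0.24 = $323,352
Willowmere ISD: $323,352 × 0.01228 = $3,970.76256
Sable Creek Township: $323,352 × 0.00104 = $336.28608
Windmere County: $323,352 × 0.00915 = $2,958.6708
Water District: $323,352 × 0.0028 = $905.3856
Levies subtotal = $8,171.10504
After credit = $8,171.10504 − $2,490 = $5,681.10504
Total = $5,681.10504 + $351 = $6,032.10504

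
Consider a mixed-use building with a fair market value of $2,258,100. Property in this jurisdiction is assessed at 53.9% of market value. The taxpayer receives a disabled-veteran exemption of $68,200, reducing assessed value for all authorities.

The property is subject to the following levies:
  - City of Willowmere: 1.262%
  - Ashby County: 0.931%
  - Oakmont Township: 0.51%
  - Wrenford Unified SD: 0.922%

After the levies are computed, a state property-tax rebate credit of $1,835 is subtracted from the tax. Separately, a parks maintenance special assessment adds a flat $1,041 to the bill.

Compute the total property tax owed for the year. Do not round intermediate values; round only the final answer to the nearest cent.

$40,854.20

Assessed value = $2,258,100 × 0.539 = $1,217,115.9
Taxable value = $1,217,115.9 − $68,200 = $1,148,915.9
City of Willowmere: $1,148,915.9 × 0.01262 = $14,499.318658
Ashby County: $1,148,915.9 × 0.00931 = $10,696.407029
Oakmont Township: $1,148,915.9 × 0.0051 = $5,859.47109
Wrenford Unified SD: $1,148,915.9 × 0.00922 = $10,593.004598
Levies subtotal = $41,648.201375
After credit = $41,648.201375 − $1,835 = $39,813.201375
Total = $39,813.201375 + $1,041 = $40,854.201375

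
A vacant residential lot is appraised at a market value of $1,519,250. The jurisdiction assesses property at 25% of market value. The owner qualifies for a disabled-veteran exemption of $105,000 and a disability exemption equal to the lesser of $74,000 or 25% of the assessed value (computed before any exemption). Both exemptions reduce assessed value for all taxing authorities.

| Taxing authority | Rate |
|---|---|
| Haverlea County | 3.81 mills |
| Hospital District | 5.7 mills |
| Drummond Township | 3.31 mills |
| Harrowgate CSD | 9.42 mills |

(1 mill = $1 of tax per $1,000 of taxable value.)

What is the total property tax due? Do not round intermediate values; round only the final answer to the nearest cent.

$4,466.07

Assessed value = $1,519,250 × 0.25 = $379,812.5
Disability exemption = min($74,000, 25% × $379,812.5) = min($74,000, $94,953.125) = $74,000 (dollar cap binds)
Taxable value = $379,812.5 − $105,000 − $74,000 = $200,812.5
Haverlea County: $200,812.5 × 0.00381 = $765.095625
Hospital District: $200,812.5 × 0.0057 = $1,144.63125
Drummond Township: $200,812.5 × 0.00331 = $664.689375
Harrowgate CSD: $200,812.5 × 0.00942 = $1,891.65375
Total = $4,466.07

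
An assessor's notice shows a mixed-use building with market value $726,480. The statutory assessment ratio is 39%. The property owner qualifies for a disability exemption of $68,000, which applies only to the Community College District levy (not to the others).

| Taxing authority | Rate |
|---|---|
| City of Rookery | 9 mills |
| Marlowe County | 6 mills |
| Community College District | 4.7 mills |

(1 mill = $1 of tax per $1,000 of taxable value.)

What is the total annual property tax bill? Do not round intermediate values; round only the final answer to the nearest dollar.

$5,262

Assessed value = $726,480 × 0.39 = $283,327.2
City of Rookery: $283,327.2 × 0.009 = $2,549.9448
Marlowe County: $283,327.2 × 0.006 = $1,699.9632
Community College District: ($283,327.2 − $68,000) × 0.0047 = $215,327.2 × 0.0047 = $1,012.03784
Total = $5,261.94584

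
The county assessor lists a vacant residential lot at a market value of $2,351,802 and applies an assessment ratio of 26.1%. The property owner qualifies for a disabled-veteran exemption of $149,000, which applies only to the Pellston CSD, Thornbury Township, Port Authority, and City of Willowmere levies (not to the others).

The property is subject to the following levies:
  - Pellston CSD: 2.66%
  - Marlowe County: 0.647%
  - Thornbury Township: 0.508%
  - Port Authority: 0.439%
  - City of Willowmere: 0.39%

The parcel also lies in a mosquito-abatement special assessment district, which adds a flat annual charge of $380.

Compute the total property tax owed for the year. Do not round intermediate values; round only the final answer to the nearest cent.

$22,930.29

Assessed value = $2,351,802 × 0.261 = $613,820.322
Pellston CSD: ($613,820.322 − $149,000) × 0.0266 = $464,820.322 × 0.0266 = $12,364.2205652
Marlowe County: $613,820.322 × 0.00647 = $3,971.41748334
Thornbury Township: ($613,820.322 − $149,000) × 0.00508 = $464,820.322 × 0.00508 = $2,361.28723576
Port Authority: ($613,820.322 − $149,000) × 0.00439 = $464,820.322 × 0.00439 = $2,040.56121358
City of Willowmere: ($613,820.322 − $149,000) × 0.0039 = $464,820.322 × 0.0039 = $1,812.7992558
Levies subtotal = $22,550.28575368
Total = $22,550.28575368 + $380 = $22,930.28575368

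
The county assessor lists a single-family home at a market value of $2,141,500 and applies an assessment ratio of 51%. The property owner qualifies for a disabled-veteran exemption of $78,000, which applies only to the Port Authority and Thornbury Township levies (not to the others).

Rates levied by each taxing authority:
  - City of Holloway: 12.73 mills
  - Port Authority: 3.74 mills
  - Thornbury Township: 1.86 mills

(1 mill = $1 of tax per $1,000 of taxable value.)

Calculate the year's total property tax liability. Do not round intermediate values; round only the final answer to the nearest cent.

$19,582.58

Assessed value = $2,141,500 × 0.51 = $1,092,165
City of Holloway: $1,092,165 × 0.01273 = $13,903.26045
Port Authority: ($1,092,165 − $78,000) × 0.00374 = $1,014,165 × 0.00374 = $3,792.9771
Thornbury Township: ($1,092,165 − $78,000) × 0.00186 = $1,014,165 × 0.00186 = $1,886.3469
Total = $19,582.58445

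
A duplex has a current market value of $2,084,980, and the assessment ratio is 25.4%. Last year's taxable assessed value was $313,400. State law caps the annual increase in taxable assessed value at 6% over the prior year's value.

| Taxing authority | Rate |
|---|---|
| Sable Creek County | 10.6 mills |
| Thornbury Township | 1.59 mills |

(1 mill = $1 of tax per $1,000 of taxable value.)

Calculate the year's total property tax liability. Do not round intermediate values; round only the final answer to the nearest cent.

Uncapped assessed value = $2,084,980 × 0.254 = $529,584.92
Cap limit = $313,400 × 1.06 = $332,204
Taxable assessed value = min($529,584.92, $332,204) = $332,204 (cap binds)
Sable Creek County: $332,204 × 0.0106 = $3,521.3624
Thornbury Township: $332,204 × 0.00159 = $528.20436
Total = $4,049.56676

$4,049.57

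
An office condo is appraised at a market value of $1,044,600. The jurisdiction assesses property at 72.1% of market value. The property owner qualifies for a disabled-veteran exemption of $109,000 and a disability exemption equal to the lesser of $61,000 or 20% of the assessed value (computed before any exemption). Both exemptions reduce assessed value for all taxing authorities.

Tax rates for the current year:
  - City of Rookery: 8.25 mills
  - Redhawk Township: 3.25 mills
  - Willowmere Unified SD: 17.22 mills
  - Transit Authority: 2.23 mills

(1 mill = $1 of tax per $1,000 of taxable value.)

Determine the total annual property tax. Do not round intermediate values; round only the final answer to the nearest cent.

$18,048.70

Assessed value = $1,044,600 × 0.721 = $753,156.6
Disability exemption = min($61,000, 20% × $753,156.6) = min($61,000, $150,631.32) = $61,000 (dollar cap binds)
Taxable value = $753,156.6 − $109,000 − $61,000 = $583,156.6
City of Rookery: $583,156.6 × 0.00825 = $4,811.04195
Redhawk Township: $583,156.6 × 0.00325 = $1,895.25895
Willowmere Unified SD: $583,156.6 × 0.01722 = $10,041.956652
Transit Authority: $583,156.6 × 0.00223 = $1,300.439218
Total = $18,048.69677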